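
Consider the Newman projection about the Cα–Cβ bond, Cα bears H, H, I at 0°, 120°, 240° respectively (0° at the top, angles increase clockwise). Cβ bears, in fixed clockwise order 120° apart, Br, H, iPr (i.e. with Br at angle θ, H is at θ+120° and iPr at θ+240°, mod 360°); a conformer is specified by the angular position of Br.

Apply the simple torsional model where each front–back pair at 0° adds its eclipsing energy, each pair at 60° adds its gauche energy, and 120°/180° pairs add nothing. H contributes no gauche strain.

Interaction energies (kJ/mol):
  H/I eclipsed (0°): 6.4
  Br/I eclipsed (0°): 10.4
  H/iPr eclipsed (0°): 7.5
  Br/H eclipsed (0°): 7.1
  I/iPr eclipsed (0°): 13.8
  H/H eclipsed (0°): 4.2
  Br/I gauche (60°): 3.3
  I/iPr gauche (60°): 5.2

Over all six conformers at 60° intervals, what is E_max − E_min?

21.8 kJ/mol

Br at 0° (eclipsed): H–Br eclipsed, H–H eclipsed, I–iPr eclipsed; 7.1 + 4.2 + 13.8 = 25.1 kJ/mol.
Br at 60° (staggered): I–iPr gauche; 5.2 = 5.2 kJ/mol.
Br at 120° (eclipsed): H–iPr eclipsed, H–Br eclipsed, I–H eclipsed; 7.5 + 7.1 + 6.4 = 21.0 kJ/mol.
Br at 180° (staggered): I–Br gauche; 3.3 = 3.3 kJ/mol.
Br at 240° (eclipsed): H–H eclipsed, H–iPr eclipsed, I–Br eclipsed; 4.2 + 7.5 + 10.4 = 22.1 kJ/mol.
Br at 300° (staggered): I–Br gauche, I–iPr gauche; 3.3 + 5.2 = 8.5 kJ/mol.
Max at 0° (25.1 kJ/mol), min at 180° (3.3 kJ/mol); barrier = 21.8 kJ/mol.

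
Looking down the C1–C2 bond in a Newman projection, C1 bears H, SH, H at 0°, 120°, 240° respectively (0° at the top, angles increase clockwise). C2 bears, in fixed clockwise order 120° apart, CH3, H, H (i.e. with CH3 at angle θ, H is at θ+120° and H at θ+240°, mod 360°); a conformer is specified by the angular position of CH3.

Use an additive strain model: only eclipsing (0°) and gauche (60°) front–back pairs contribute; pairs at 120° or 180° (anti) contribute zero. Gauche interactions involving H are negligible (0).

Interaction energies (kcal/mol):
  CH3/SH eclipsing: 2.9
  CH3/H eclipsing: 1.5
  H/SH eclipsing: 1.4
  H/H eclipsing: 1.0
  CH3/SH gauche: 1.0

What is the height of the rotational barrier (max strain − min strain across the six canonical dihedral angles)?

CH3 at 0° (eclipsed): H–CH3 eclipsed, SH–H eclipsed, H–H eclipsed; 1.5 + 1.4 + 1.0 = 3.9 kcal/mol.
CH3 at 60° (staggered): SH–CH3 gauche; 1.0 = 1.0 kcal/mol.
CH3 at 120° (eclipsed): H–H eclipsed, SH–CH3 eclipsed, H–H eclipsed; 1.0 + 2.9 + 1.0 = 4.9 kcal/mol.
CH3 at 180° (staggered): SH–CH3 gauche; 1.0 = 1.0 kcal/mol.
CH3 at 240° (eclipsed): H–H eclipsed, SH–H eclipsed, H–CH3 eclipsed; 1.0 + 1.4 + 1.5 = 3.9 kcal/mol.
CH3 at 300° (staggered): no non-H gauche contacts → 0.0 kcal/mol.
Max at 120° (4.9 kcal/mol), min at 300° (0.0 kcal/mol); barrier = 4.9 kcal/mol.

4.9 kcal/mol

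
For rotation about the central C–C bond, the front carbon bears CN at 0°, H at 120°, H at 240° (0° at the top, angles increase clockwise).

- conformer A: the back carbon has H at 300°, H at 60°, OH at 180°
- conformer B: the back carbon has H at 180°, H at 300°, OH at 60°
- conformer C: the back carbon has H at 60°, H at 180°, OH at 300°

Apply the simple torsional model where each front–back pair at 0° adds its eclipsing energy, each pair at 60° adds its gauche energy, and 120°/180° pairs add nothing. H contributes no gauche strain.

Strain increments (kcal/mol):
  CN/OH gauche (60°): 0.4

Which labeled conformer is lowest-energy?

A

A (staggered): no non-H gauche contacts → 0.0 kcal/mol.
B (staggered): CN–OH gauche; 0.4 = 0.4 kcal/mol.
C (staggered): CN–OH gauche; 0.4 = 0.4 kcal/mol.
A has the lowest total (0.0 kcal/mol).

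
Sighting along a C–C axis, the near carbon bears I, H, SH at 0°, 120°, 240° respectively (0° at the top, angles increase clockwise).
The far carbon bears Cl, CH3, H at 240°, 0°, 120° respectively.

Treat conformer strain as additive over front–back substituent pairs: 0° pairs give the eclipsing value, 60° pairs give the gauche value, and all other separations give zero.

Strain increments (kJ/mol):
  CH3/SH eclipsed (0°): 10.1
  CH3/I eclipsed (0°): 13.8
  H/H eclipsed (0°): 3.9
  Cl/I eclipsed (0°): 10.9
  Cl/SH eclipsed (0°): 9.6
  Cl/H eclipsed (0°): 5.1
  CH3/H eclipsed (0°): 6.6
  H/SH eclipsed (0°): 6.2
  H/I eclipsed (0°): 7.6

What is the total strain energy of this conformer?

This conformer is eclipsed. I at 0° is eclipsed with CH3 at 0° (13.8); H at 120° is eclipsed with H at 120° (3.9); SH at 240° is eclipsed with Cl at 240° (9.6). Total 27.3 kJ/mol.

27.3 kJ/mol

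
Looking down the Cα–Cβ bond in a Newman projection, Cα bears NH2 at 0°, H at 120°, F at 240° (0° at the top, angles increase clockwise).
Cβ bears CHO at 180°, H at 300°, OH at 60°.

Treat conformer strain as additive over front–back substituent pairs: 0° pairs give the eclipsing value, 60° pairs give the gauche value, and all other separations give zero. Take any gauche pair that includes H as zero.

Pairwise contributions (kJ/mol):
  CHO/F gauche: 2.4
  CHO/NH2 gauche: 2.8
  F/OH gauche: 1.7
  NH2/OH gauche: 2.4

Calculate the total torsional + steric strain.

4.8 kJ/mol

This conformer (staggered): NH2(0°)/OH(60°) gauche 2.4; F(240°)/CHO(180°) gauche 2.4 → 4.8 kJ/mol.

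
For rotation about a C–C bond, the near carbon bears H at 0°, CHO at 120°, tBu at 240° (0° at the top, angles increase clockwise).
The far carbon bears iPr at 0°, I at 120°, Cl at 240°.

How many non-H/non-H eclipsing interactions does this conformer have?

Non-H eclipsing pairs: CHO(120°)/I(120°); tBu(240°)/Cl(240°) — 2 interactions.

2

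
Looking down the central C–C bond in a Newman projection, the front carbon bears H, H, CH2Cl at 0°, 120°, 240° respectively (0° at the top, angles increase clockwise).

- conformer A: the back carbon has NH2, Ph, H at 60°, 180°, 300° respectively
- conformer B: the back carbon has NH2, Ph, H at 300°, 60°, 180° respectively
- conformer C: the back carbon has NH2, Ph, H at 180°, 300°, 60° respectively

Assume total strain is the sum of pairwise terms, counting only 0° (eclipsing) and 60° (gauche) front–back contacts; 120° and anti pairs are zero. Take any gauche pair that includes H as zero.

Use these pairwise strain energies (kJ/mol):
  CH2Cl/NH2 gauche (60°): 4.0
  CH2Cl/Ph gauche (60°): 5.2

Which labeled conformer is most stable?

B

A (staggered): CH2Cl(240°)/Ph(180°) gauche 5.2 → 5.2 kJ/mol.
B (staggered): CH2Cl(240°)/NH2(300°) gauche 4.0 → 4.0 kJ/mol.
C (staggered): CH2Cl(240°)/NH2(180°) gauche 4.0; CH2Cl(240°)/Ph(300°) gauche 5.2 → 9.2 kJ/mol.
B has the lowest total (4.0 kJ/mol).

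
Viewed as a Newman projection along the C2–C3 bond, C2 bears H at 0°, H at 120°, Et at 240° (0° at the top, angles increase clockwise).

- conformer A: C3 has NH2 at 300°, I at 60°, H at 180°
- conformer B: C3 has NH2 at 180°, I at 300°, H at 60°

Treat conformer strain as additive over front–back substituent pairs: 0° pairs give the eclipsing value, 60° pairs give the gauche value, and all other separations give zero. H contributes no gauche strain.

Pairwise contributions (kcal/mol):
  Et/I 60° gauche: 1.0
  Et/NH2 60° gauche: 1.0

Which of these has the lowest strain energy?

A

A (staggered): Et(240°)/NH2(300°) gauche 1.0 → 1.0 kcal/mol.
B (staggered): Et(240°)/NH2(180°) gauche 1.0; Et(240°)/I(300°) gauche 1.0 → 2.0 kcal/mol.
A has the lowest total (1.0 kcal/mol).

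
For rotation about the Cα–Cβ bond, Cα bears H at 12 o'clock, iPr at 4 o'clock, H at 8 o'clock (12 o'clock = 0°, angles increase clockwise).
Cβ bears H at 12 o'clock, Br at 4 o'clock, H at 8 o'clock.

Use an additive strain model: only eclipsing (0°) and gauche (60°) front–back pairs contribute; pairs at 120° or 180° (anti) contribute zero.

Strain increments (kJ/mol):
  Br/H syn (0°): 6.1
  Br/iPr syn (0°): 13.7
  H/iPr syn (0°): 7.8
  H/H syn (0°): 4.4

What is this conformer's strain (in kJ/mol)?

22.5 kJ/mol

This conformer (eclipsed): H(0°)/H(0°) eclipsed 4.4; iPr(120°)/Br(120°) eclipsed 13.7; H(240°)/H(240°) eclipsed 4.4 → 22.5 kJ/mol.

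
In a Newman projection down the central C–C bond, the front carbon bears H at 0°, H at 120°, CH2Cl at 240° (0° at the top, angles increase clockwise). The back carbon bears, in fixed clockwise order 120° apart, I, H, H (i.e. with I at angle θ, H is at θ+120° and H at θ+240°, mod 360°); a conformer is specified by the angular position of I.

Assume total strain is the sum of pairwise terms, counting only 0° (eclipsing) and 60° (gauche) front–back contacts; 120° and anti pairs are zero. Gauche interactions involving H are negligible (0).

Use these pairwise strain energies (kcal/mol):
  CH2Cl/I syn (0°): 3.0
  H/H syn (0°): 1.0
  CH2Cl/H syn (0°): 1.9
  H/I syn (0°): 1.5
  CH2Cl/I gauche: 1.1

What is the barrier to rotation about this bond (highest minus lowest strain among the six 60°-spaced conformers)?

5.0 kcal/mol

I at 0° is eclipsed. H at 0° is eclipsed with I at 0° (1.5); H at 120° is eclipsed with H at 120° (1.0); CH2Cl at 240° is eclipsed with H at 240° (1.9). Total 4.4 kcal/mol.
I at 60° (staggered): no non-H gauche contacts → 0.0 kcal/mol.
I at 120° is eclipsed. H at 0° is eclipsed with H at 0° (1.0); H at 120° is eclipsed with I at 120° (1.5); CH2Cl at 240° is eclipsed with H at 240° (1.9). Total 4.4 kcal/mol.
I at 180° is staggered. CH2Cl at 240° is gauche with I at 180° (1.1). Total 1.1 kcal/mol.
I at 240° is eclipsed. H at 0° is eclipsed with H at 0° (1.0); H at 120° is eclipsed with H at 120° (1.0); CH2Cl at 240° is eclipsed with I at 240° (3.0). Total 5.0 kcal/mol.
I at 300° is staggered. CH2Cl at 240° is gauche with I at 300° (1.1). Total 1.1 kcal/mol.
Max at 240° (5.0 kcal/mol), min at 60° (0.0 kcal/mol); barrier = 5.0 kcal/mol.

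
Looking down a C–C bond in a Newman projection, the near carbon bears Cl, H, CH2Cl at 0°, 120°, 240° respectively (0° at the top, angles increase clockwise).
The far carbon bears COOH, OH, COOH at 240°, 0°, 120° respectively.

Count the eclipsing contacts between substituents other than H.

2

Non-H eclipsing pairs: Cl(0°)/OH(0°); CH2Cl(240°)/COOH(240°) — 2 interactions.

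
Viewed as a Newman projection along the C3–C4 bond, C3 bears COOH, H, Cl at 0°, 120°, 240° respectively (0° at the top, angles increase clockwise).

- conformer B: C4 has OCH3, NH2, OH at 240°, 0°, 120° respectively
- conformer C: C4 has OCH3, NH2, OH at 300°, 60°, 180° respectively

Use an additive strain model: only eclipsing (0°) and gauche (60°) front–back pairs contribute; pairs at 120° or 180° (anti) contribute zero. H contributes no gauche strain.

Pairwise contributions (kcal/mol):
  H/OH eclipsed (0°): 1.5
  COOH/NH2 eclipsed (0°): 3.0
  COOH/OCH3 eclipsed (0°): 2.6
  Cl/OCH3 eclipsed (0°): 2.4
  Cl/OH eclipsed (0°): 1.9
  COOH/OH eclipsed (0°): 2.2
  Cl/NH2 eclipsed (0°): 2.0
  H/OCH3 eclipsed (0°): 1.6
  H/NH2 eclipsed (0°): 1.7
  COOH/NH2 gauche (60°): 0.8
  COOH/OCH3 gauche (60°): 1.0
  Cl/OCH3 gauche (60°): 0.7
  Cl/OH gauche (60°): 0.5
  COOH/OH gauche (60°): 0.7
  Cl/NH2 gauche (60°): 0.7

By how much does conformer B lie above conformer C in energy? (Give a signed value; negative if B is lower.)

B (eclipsed): COOH–NH2 eclipsed, H–OH eclipsed, Cl–OCH3 eclipsed; 3.0 + 1.5 + 2.4 = 6.9 kcal/mol.
C (staggered): COOH–OCH3 gauche, COOH–NH2 gauche, Cl–OCH3 gauche, Cl–OH gauche; 1.0 + 0.8 + 0.7 + 0.5 = 3.0 kcal/mol.
E(B) − E(C) = 6.9 − 3.0 = +3.9 kcal/mol.

+3.9 kcal/mol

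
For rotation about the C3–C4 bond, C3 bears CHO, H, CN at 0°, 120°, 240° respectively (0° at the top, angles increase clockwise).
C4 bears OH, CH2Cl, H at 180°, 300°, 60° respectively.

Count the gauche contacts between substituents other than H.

Non-H gauche pairs: CHO(0°)/CH2Cl(300°); CN(240°)/OH(180°); CN(240°)/CH2Cl(300°) — 3 interactions.

3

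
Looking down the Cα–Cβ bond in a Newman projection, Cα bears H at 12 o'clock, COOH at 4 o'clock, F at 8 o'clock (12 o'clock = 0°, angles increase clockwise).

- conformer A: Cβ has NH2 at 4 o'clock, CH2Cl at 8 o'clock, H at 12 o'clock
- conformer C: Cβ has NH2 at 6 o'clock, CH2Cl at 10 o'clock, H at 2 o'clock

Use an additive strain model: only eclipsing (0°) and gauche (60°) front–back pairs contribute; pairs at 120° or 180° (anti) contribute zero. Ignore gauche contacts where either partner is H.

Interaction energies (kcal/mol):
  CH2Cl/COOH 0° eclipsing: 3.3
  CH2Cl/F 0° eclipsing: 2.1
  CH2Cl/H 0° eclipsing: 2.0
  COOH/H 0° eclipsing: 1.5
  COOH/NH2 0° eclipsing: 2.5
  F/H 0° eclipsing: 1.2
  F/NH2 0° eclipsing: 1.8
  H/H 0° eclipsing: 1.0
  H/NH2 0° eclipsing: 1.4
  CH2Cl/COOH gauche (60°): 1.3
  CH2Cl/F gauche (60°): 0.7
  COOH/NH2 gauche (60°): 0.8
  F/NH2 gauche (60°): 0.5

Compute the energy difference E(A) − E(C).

+3.6 kcal/mol

A (eclipsed): H(0°)/H(0°) eclipsed 1.0; COOH(120°)/NH2(120°) eclipsed 2.5; F(240°)/CH2Cl(240°) eclipsed 2.1 → 5.6 kcal/mol.
C (staggered): COOH(120°)/NH2(180°) gauche 0.8; F(240°)/NH2(180°) gauche 0.5; F(240°)/CH2Cl(300°) gauche 0.7 → 2.0 kcal/mol.
E(A) − E(C) = 5.6 − 2.0 = +3.6 kcal/mol.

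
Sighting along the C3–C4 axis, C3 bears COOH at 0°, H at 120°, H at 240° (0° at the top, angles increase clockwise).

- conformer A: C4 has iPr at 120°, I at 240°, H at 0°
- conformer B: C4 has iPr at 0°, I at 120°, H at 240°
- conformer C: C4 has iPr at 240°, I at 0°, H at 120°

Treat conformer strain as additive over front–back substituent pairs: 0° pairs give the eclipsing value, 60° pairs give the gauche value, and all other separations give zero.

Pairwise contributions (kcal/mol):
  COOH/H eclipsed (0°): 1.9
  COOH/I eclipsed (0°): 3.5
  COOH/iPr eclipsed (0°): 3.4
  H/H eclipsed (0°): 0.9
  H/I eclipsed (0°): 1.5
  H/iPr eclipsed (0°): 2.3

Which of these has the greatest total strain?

C

A (eclipsed): COOH(0°)/H(0°) eclipsed 1.9; H(120°)/iPr(120°) eclipsed 2.3; H(240°)/I(240°) eclipsed 1.5 → 5.7 kcal/mol.
B (eclipsed): COOH(0°)/iPr(0°) eclipsed 3.4; H(120°)/I(120°) eclipsed 1.5; H(240°)/H(240°) eclipsed 0.9 → 5.8 kcal/mol.
C (eclipsed): COOH(0°)/I(0°) eclipsed 3.5; H(120°)/H(120°) eclipsed 0.9; H(240°)/iPr(240°) eclipsed 2.3 → 6.7 kcal/mol.
C has the highest total (6.7 kcal/mol).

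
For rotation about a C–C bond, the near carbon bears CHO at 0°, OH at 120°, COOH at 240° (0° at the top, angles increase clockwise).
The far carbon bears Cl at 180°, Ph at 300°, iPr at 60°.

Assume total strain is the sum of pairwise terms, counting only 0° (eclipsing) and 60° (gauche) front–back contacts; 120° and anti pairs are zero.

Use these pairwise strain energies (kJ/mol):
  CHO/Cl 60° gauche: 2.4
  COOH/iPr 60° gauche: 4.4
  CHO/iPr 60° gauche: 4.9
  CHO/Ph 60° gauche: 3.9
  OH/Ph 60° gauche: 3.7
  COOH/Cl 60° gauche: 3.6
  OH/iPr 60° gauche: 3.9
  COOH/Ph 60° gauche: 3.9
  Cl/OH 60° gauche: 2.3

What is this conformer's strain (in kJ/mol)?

22.5 kJ/mol

This conformer is staggered. CHO at 0° is gauche with Ph at 300° (3.9); CHO at 0° is gauche with iPr at 60° (4.9); OH at 120° is gauche with Cl at 180° (2.3); OH at 120° is gauche with iPr at 60° (3.9); COOH at 240° is gauche with Cl at 180° (3.6); COOH at 240° is gauche with Ph at 300° (3.9). Total 22.5 kJ/mol.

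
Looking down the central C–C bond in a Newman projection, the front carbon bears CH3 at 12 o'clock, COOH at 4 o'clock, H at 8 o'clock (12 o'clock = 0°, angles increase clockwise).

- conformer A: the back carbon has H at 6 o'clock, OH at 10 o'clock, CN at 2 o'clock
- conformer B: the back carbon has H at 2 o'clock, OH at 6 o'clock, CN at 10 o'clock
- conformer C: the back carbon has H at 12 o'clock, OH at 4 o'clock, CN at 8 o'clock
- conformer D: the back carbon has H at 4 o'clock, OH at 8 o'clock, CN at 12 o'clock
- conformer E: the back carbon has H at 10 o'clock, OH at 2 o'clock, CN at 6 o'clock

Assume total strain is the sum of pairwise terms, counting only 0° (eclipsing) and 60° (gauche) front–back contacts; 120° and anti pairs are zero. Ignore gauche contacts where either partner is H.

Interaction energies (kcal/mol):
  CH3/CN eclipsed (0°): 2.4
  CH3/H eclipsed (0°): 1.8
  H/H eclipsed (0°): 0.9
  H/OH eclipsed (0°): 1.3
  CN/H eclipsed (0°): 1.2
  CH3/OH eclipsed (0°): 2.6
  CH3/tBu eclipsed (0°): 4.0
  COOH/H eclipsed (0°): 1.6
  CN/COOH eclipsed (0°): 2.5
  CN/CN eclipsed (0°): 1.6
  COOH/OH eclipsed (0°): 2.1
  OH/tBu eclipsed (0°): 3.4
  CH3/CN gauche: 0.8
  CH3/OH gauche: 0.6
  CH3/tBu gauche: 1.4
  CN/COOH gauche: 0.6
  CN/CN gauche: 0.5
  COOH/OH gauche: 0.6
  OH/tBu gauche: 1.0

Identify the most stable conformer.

A is staggered. CH3 at 0° is gauche with OH at 300° (0.6); CH3 at 0° is gauche with CN at 60° (0.8); COOH at 120° is gauche with CN at 60° (0.6). Total 2.0 kcal/mol.
B is staggered. CH3 at 0° is gauche with CN at 300° (0.8); COOH at 120° is gauche with OH at 180° (0.6). Total 1.4 kcal/mol.
C is eclipsed. CH3 at 0° is eclipsed with H at 0° (1.8); COOH at 120° is eclipsed with OH at 120° (2.1); H at 240° is eclipsed with CN at 240° (1.2). Total 5.1 kcal/mol.
D is eclipsed. CH3 at 0° is eclipsed with CN at 0° (2.4); COOH at 120° is eclipsed with H at 120° (1.6); H at 240° is eclipsed with OH at 240° (1.3). Total 5.3 kcal/mol.
E is staggered. CH3 at 0° is gauche with OH at 60° (0.6); COOH at 120° is gauche with OH at 60° (0.6); COOH at 120° is gauche with CN at 180° (0.6). Total 1.8 kcal/mol.
B has the lowest total (1.4 kcal/mol).

B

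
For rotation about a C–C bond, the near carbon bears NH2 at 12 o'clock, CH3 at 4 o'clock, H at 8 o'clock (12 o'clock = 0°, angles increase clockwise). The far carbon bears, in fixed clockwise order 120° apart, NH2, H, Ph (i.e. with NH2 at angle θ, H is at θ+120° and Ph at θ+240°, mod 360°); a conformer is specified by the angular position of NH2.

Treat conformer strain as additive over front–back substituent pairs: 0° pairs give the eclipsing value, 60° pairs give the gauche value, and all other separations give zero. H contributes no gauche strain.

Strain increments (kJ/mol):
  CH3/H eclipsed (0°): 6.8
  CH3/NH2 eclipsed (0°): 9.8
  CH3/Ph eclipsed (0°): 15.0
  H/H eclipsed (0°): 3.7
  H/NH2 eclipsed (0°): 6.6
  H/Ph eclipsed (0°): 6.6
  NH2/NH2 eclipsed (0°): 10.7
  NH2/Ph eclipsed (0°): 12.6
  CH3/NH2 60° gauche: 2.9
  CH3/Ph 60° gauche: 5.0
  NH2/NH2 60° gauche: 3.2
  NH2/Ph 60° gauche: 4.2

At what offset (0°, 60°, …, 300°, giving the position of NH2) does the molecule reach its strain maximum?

NH2 at 0° (eclipsed): NH2(0°)/NH2(0°) eclipsed 10.7; CH3(120°)/H(120°) eclipsed 6.8; H(240°)/Ph(240°) eclipsed 6.6 → 24.1 kJ/mol.
NH2 at 60° (staggered): NH2(0°)/NH2(60°) gauche 3.2; NH2(0°)/Ph(300°) gauche 4.2; CH3(120°)/NH2(60°) gauche 2.9 → 10.3 kJ/mol.
NH2 at 120° (eclipsed): NH2(0°)/Ph(0°) eclipsed 12.6; CH3(120°)/NH2(120°) eclipsed 9.8; H(240°)/H(240°) eclipsed 3.7 → 26.1 kJ/mol.
NH2 at 180° (staggered): NH2(0°)/Ph(60°) gauche 4.2; CH3(120°)/NH2(180°) gauche 2.9; CH3(120°)/Ph(60°) gauche 5.0 → 12.1 kJ/mol.
NH2 at 240° (eclipsed): NH2(0°)/H(0°) eclipsed 6.6; CH3(120°)/Ph(120°) eclipsed 15.0; H(240°)/NH2(240°) eclipsed 6.6 → 28.2 kJ/mol.
NH2 at 300° (staggered): NH2(0°)/NH2(300°) gauche 3.2; CH3(120°)/Ph(180°) gauche 5.0 → 8.2 kJ/mol.
The maximum (28.2 kJ/mol) occurs with NH2 at 240°.

240°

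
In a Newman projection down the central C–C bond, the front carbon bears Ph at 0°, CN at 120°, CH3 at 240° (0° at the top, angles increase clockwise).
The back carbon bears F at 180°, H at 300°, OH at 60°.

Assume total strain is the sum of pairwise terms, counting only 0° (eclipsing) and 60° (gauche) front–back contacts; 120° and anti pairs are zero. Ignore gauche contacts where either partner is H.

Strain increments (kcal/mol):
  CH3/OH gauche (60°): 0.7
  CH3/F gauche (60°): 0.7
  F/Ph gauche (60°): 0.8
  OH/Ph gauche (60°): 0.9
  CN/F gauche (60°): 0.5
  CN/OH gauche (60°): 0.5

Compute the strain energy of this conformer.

This conformer (staggered): Ph(0°)/OH(60°) gauche 0.9; CN(120°)/F(180°) gauche 0.5; CN(120°)/OH(60°) gauche 0.5; CH3(240°)/F(180°) gauche 0.7 → 2.6 kcal/mol.

2.6 kcal/mol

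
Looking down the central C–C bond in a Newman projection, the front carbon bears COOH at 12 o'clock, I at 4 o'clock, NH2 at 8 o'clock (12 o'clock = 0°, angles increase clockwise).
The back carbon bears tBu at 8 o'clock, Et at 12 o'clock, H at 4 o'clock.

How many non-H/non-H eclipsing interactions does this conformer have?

2

Non-H eclipsing pairs: COOH(0°)/Et(0°); NH2(240°)/tBu(240°) — 2 interactions.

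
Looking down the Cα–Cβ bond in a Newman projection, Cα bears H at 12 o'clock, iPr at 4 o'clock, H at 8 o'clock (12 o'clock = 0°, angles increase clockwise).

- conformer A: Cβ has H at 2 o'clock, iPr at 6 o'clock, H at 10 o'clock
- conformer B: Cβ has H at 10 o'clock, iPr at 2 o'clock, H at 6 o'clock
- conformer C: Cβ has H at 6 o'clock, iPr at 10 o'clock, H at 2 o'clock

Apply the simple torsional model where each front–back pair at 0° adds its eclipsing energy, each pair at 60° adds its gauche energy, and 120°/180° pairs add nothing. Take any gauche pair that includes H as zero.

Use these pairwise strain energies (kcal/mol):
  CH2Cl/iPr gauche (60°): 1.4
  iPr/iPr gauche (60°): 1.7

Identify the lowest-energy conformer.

A is staggered. iPr at 120° is gauche with iPr at 180° (1.7). Total 1.7 kcal/mol.
B is staggered. iPr at 120° is gauche with iPr at 60° (1.7). Total 1.7 kcal/mol.
C (staggered): no non-H gauche contacts → 0.0 kcal/mol.
C has the lowest total (0.0 kcal/mol).

C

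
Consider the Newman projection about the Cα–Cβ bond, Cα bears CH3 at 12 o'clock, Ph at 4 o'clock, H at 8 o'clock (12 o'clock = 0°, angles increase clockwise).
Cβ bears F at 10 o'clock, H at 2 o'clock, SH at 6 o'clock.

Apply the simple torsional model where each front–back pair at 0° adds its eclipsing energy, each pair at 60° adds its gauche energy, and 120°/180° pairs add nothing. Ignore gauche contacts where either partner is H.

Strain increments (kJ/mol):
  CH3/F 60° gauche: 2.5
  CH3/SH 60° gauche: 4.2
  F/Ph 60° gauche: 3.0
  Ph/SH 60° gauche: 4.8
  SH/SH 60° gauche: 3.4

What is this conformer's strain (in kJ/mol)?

7.3 kJ/mol

This conformer (staggered): CH3–F gauche, Ph–SH gauche; 2.5 + 4.8 = 7.3 kJ/mol.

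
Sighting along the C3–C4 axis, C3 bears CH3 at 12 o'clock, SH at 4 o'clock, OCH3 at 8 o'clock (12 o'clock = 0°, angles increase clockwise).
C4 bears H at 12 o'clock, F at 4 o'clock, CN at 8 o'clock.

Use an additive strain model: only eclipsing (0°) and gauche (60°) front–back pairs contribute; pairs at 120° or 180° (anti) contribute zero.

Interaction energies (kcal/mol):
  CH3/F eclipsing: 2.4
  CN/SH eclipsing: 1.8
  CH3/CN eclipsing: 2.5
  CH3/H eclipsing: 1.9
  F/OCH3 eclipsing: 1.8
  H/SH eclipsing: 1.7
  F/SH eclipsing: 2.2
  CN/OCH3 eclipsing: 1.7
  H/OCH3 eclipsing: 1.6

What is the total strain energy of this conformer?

This conformer (eclipsed): CH3–H eclipsed, SH–F eclipsed, OCH3–CN eclipsed; 1.9 + 2.2 + 1.7 = 5.8 kcal/mol.

5.8 kcal/mol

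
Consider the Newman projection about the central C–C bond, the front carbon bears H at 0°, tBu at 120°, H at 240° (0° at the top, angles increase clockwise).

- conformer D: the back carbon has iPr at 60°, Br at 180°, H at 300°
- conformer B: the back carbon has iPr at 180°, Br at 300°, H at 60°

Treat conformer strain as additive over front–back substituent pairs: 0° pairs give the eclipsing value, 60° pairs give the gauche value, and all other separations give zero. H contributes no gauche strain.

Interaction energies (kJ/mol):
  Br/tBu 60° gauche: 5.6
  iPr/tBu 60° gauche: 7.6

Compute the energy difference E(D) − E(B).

+5.6 kJ/mol

D (staggered): tBu–iPr gauche, tBu–Br gauche; 7.6 + 5.6 = 13.2 kJ/mol.
B (staggered): tBu–iPr gauche; 7.6 = 7.6 kJ/mol.
E(D) − E(B) = 13.2 − 7.6 = +5.6 kJ/mol.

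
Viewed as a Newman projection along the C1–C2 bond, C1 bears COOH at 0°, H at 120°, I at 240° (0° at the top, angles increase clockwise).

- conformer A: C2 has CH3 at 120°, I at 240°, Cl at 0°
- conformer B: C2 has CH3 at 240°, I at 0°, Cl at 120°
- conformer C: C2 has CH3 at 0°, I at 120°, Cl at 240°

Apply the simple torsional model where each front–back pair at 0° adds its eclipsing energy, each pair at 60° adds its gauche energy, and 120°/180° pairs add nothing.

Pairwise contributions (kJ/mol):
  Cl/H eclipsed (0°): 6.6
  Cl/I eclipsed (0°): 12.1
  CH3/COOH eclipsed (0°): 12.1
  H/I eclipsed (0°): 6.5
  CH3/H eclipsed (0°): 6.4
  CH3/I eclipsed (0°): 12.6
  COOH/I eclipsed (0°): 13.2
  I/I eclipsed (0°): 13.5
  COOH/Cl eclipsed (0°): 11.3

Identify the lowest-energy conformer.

C

A (eclipsed): COOH–Cl eclipsed, H–CH3 eclipsed, I–I eclipsed; 11.3 + 6.4 + 13.5 = 31.2 kJ/mol.
B (eclipsed): COOH–I eclipsed, H–Cl eclipsed, I–CH3 eclipsed; 13.2 + 6.6 + 12.6 = 32.4 kJ/mol.
C (eclipsed): COOH–CH3 eclipsed, H–I eclipsed, I–Cl eclipsed; 12.1 + 6.5 + 12.1 = 30.7 kJ/mol.
C has the lowest total (30.7 kJ/mol).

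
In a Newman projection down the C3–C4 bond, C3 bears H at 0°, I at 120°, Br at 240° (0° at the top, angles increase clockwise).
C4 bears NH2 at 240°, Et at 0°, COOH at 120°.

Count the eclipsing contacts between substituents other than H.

2

Non-H eclipsing pairs: I(120°)/COOH(120°); Br(240°)/NH2(240°) — 2 interactions.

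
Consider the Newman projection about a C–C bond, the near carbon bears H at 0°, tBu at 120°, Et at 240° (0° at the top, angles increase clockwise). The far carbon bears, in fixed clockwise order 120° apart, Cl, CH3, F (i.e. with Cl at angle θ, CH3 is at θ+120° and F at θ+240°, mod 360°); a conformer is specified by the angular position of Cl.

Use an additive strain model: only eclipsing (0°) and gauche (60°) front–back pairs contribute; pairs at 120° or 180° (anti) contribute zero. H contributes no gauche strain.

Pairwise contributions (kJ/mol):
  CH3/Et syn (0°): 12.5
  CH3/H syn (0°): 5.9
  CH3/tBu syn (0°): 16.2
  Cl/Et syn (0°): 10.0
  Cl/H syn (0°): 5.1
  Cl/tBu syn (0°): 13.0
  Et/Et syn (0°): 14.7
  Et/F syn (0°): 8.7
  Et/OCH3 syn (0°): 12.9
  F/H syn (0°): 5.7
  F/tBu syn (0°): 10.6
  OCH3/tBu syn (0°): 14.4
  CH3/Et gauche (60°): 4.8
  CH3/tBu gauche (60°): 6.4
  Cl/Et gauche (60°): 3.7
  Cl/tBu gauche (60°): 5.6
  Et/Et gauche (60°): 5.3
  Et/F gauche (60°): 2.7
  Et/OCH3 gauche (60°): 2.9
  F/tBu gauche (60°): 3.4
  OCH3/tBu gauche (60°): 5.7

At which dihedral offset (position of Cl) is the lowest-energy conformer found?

Cl at 0° (eclipsed): H(0°)/Cl(0°) eclipsed 5.1; tBu(120°)/CH3(120°) eclipsed 16.2; Et(240°)/F(240°) eclipsed 8.7 → 30.0 kJ/mol.
Cl at 60° (staggered): tBu(120°)/Cl(60°) gauche 5.6; tBu(120°)/CH3(180°) gauche 6.4; Et(240°)/CH3(180°) gauche 4.8; Et(240°)/F(300°) gauche 2.7 → 19.5 kJ/mol.
Cl at 120° (eclipsed): H(0°)/F(0°) eclipsed 5.7; tBu(120°)/Cl(120°) eclipsed 13.0; Et(240°)/CH3(240°) eclipsed 12.5 → 31.2 kJ/mol.
Cl at 180° (staggered): tBu(120°)/Cl(180°) gauche 5.6; tBu(120°)/F(60°) gauche 3.4; Et(240°)/Cl(180°) gauche 3.7; Et(240°)/CH3(300°) gauche 4.8 → 17.5 kJ/mol.
Cl at 240° (eclipsed): H(0°)/CH3(0°) eclipsed 5.9; tBu(120°)/F(120°) eclipsed 10.6; Et(240°)/Cl(240°) eclipsed 10.0 → 26.5 kJ/mol.
Cl at 300° (staggered): tBu(120°)/CH3(60°) gauche 6.4; tBu(120°)/F(180°) gauche 3.4; Et(240°)/Cl(300°) gauche 3.7; Et(240°)/F(180°) gauche 2.7 → 16.2 kJ/mol.
The minimum (16.2 kJ/mol) occurs with Cl at 300°.

300°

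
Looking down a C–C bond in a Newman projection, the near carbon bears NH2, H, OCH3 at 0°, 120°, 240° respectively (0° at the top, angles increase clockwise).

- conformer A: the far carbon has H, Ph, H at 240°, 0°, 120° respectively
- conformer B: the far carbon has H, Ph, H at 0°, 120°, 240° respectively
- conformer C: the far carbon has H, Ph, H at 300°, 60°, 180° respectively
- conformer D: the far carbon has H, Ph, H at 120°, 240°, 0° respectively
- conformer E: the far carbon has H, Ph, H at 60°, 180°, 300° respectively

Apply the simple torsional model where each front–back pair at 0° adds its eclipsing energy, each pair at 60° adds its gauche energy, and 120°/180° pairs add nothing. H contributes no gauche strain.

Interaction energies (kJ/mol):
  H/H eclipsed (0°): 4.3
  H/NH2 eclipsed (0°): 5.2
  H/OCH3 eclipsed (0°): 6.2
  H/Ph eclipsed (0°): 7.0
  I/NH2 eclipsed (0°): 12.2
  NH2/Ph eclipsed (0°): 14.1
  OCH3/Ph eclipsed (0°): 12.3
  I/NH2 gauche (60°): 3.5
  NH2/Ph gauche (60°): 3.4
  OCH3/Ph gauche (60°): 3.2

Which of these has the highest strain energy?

A

A (eclipsed): NH2–Ph eclipsed, H–H eclipsed, OCH3–H eclipsed; 14.1 + 4.3 + 6.2 = 24.6 kJ/mol.
B (eclipsed): NH2–H eclipsed, H–Ph eclipsed, OCH3–H eclipsed; 5.2 + 7.0 + 6.2 = 18.4 kJ/mol.
C (staggered): NH2–Ph gauche; 3.4 = 3.4 kJ/mol.
D (eclipsed): NH2–H eclipsed, H–H eclipsed, OCH3–Ph eclipsed; 5.2 + 4.3 + 12.3 = 21.8 kJ/mol.
E (staggered): OCH3–Ph gauche; 3.2 = 3.2 kJ/mol.
A has the highest total (24.6 kJ/mol).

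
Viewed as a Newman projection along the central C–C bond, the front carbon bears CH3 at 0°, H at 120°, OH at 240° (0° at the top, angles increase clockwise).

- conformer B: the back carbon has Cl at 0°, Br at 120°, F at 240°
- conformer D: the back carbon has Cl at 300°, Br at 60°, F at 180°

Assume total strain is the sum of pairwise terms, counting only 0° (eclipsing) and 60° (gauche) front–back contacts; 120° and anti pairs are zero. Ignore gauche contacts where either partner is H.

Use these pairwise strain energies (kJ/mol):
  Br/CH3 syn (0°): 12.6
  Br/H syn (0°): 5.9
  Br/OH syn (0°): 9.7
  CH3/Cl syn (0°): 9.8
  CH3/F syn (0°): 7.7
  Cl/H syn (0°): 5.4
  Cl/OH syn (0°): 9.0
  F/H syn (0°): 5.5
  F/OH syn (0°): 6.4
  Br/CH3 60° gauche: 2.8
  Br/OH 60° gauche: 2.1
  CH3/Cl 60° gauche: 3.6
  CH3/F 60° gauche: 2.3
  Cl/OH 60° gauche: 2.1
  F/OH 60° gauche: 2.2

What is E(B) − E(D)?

+11.4 kJ/mol

B (eclipsed): CH3–Cl eclipsed, H–Br eclipsed, OH–F eclipsed; 9.8 + 5.9 + 6.4 = 22.1 kJ/mol.
D (staggered): CH3–Cl gauche, CH3–Br gauche, OH–Cl gauche, OH–F gauche; 3.6 + 2.8 + 2.1 + 2.2 = 10.7 kJ/mol.
E(B) − E(D) = 22.1 − 10.7 = +11.4 kJ/mol.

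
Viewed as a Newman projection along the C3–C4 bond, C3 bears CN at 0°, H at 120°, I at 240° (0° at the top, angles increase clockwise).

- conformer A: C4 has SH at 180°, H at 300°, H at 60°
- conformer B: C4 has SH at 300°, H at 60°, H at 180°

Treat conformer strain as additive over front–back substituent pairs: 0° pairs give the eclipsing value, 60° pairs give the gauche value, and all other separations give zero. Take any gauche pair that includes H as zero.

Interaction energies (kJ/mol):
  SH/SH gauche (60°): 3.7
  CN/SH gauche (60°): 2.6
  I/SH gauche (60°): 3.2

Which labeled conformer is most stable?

A (staggered): I–SH gauche; 3.2 = 3.2 kJ/mol.
B (staggered): CN–SH gauche, I–SH gauche; 2.6 + 3.2 = 5.8 kJ/mol.
A has the lowest total (3.2 kJ/mol).

A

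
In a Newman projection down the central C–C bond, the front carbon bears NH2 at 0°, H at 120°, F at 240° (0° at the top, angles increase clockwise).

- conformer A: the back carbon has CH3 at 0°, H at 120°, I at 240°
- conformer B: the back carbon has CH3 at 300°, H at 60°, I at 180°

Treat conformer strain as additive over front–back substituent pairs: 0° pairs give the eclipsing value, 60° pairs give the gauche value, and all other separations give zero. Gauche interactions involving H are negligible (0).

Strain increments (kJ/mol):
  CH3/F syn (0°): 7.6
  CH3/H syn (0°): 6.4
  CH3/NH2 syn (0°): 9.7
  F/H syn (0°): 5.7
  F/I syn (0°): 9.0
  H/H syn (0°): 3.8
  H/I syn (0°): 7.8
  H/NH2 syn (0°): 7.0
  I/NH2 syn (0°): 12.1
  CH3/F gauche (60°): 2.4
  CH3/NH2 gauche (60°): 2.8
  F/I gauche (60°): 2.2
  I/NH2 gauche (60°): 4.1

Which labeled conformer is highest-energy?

A

A (eclipsed): NH2(0°)/CH3(0°) eclipsed 9.7; H(120°)/H(120°) eclipsed 3.8; F(240°)/I(240°) eclipsed 9.0 → 22.5 kJ/mol.
B (staggered): NH2(0°)/CH3(300°) gauche 2.8; F(240°)/CH3(300°) gauche 2.4; F(240°)/I(180°) gauche 2.2 → 7.4 kJ/mol.
A has the highest total (22.5 kJ/mol).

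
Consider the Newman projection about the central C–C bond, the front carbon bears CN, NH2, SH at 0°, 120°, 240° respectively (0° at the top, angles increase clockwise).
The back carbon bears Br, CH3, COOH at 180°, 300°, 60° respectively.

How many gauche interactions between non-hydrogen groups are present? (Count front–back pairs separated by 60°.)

6

Non-H gauche pairs: CN(0°)/CH3(300°); CN(0°)/COOH(60°); NH2(120°)/Br(180°); NH2(120°)/COOH(60°); SH(240°)/Br(180°); SH(240°)/CH3(300°) — 6 interactions.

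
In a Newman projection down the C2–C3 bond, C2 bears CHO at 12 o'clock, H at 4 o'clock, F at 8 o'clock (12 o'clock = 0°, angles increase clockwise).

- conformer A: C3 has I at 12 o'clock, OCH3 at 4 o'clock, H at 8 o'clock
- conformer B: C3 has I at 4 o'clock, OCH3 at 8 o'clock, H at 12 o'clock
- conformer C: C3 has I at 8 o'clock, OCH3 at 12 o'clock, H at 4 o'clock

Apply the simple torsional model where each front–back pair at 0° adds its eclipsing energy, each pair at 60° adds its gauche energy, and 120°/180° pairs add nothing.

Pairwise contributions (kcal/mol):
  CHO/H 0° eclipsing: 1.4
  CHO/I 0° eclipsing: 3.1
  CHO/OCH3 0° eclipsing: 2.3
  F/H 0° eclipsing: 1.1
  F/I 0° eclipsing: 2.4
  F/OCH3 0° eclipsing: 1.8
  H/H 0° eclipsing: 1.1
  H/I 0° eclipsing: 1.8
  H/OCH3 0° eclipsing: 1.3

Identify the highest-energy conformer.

C

A (eclipsed): CHO–I eclipsed, H–OCH3 eclipsed, F–H eclipsed; 3.1 + 1.3 + 1.1 = 5.5 kcal/mol.
B (eclipsed): CHO–H eclipsed, H–I eclipsed, F–OCH3 eclipsed; 1.4 + 1.8 + 1.8 = 5.0 kcal/mol.
C (eclipsed): CHO–OCH3 eclipsed, H–H eclipsed, F–I eclipsed; 2.3 + 1.1 + 2.4 = 5.8 kcal/mol.
C has the highest total (5.8 kcal/mol).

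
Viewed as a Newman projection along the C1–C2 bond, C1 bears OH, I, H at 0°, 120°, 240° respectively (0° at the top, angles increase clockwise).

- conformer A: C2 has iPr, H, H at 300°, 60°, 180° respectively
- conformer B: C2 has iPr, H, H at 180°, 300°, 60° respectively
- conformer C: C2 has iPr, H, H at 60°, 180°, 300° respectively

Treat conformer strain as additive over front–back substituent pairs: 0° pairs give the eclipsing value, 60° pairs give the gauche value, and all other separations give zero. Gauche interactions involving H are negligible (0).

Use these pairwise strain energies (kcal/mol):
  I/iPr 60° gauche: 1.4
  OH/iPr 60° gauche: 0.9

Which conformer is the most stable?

A

A (staggered): OH–iPr gauche; 0.9 = 0.9 kcal/mol.
B (staggered): I–iPr gauche; 1.4 = 1.4 kcal/mol.
C (staggered): OH–iPr gauche, I–iPr gauche; 0.9 + 1.4 = 2.3 kcal/mol.
A has the lowest total (0.9 kcal/mol).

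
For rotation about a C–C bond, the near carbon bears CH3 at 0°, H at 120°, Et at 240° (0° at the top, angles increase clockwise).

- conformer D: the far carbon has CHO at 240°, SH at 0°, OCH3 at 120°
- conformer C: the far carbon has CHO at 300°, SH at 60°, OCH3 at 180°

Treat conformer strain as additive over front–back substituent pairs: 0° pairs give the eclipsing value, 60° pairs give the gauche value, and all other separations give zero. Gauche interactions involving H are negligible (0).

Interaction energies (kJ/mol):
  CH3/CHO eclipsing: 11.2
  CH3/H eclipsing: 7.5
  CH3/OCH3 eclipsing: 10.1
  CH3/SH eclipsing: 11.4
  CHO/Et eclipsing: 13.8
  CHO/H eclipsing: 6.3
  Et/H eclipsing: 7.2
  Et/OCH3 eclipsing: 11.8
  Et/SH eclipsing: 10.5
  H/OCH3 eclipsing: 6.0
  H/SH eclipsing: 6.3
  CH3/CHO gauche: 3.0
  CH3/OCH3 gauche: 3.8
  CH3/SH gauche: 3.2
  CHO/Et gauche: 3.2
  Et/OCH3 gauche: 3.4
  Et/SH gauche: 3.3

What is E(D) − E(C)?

+18.4 kJ/mol

D is eclipsed. CH3 at 0° is eclipsed with SH at 0° (11.4); H at 120° is eclipsed with OCH3 at 120° (6.0); Et at 240° is eclipsed with CHO at 240° (13.8). Total 31.2 kJ/mol.
C is staggered. CH3 at 0° is gauche with CHO at 300° (3.0); CH3 at 0° is gauche with SH at 60° (3.2); Et at 240° is gauche with CHO at 300° (3.2); Et at 240° is gauche with OCH3 at 180° (3.4). Total 12.8 kJ/mol.
E(D) − E(C) = 31.2 − 12.8 = +18.4 kJ/mol.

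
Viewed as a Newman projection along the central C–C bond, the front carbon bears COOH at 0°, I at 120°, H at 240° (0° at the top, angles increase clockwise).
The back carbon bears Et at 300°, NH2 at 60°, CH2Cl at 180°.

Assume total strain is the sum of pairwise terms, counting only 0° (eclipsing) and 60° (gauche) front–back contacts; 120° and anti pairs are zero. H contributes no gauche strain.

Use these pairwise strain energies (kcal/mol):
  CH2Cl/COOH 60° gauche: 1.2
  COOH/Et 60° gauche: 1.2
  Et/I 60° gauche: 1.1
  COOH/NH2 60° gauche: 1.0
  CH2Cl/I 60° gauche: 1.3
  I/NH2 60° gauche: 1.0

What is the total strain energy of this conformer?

This conformer is staggered. COOH at 0° is gauche with Et at 300° (1.2); COOH at 0° is gauche with NH2 at 60° (1.0); I at 120° is gauche with NH2 at 60° (1.0); I at 120° is gauche with CH2Cl at 180° (1.3). Total 4.5 kcal/mol.

4.5 kcal/mol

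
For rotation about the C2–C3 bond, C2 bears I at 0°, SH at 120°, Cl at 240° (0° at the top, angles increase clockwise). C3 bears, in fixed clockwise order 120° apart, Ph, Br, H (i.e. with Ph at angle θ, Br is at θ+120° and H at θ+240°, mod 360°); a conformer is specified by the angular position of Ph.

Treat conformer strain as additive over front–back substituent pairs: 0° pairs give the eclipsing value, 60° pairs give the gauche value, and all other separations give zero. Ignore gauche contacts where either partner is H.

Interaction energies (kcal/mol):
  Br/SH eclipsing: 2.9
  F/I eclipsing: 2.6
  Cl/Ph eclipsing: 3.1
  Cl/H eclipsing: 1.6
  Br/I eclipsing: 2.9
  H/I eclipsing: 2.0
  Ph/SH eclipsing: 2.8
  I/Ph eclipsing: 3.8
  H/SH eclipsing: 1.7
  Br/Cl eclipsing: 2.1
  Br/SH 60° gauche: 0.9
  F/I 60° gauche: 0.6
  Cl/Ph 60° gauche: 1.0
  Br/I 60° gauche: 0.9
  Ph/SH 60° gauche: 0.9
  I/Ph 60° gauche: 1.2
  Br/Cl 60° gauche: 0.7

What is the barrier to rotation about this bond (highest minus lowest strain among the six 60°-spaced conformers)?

4.8 kcal/mol

Ph at 0° (eclipsed): I–Ph eclipsed, SH–Br eclipsed, Cl–H eclipsed; 3.8 + 2.9 + 1.6 = 8.3 kcal/mol.
Ph at 60° (staggered): I–Ph gauche, SH–Ph gauche, SH–Br gauche, Cl–Br gauche; 1.2 + 0.9 + 0.9 + 0.7 = 3.7 kcal/mol.
Ph at 120° (eclipsed): I–H eclipsed, SH–Ph eclipsed, Cl–Br eclipsed; 2.0 + 2.8 + 2.1 = 6.9 kcal/mol.
Ph at 180° (staggered): I–Br gauche, SH–Ph gauche, Cl–Ph gauche, Cl–Br gauche; 0.9 + 0.9 + 1.0 + 0.7 = 3.5 kcal/mol.
Ph at 240° (eclipsed): I–Br eclipsed, SH–H eclipsed, Cl–Ph eclipsed; 2.9 + 1.7 + 3.1 = 7.7 kcal/mol.
Ph at 300° (staggered): I–Ph gauche, I–Br gauche, SH–Br gauche, Cl–Ph gauche; 1.2 + 0.9 + 0.9 + 1.0 = 4.0 kcal/mol.
Max at 0° (8.3 kcal/mol), min at 180° (3.5 kcal/mol); barrier = 4.8 kcal/mol.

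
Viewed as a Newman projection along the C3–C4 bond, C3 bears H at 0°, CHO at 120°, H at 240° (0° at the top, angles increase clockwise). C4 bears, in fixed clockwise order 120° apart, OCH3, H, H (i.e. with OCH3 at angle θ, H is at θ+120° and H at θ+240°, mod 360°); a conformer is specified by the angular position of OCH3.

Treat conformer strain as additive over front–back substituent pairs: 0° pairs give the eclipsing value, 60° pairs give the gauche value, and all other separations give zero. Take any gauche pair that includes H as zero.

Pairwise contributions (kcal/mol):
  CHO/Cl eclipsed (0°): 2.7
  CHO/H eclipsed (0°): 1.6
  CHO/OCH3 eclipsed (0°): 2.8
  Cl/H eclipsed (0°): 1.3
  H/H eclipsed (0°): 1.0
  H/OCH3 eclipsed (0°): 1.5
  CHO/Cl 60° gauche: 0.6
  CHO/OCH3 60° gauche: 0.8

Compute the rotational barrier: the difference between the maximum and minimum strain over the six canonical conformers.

4.8 kcal/mol

OCH3 at 0° (eclipsed): H–OCH3 eclipsed, CHO–H eclipsed, H–H eclipsed; 1.5 + 1.6 + 1.0 = 4.1 kcal/mol.
OCH3 at 60° (staggered): CHO–OCH3 gauche; 0.8 = 0.8 kcal/mol.
OCH3 at 120° (eclipsed): H–H eclipsed, CHO–OCH3 eclipsed, H–H eclipsed; 1.0 + 2.8 + 1.0 = 4.8 kcal/mol.
OCH3 at 180° (staggered): CHO–OCH3 gauche; 0.8 = 0.8 kcal/mol.
OCH3 at 240° (eclipsed): H–H eclipsed, CHO–H eclipsed, H–OCH3 eclipsed; 1.0 + 1.6 + 1.5 = 4.1 kcal/mol.
OCH3 at 300° (staggered): no non-H gauche contacts → 0.0 kcal/mol.
Max at 120° (4.8 kcal/mol), min at 300° (0.0 kcal/mol); barrier = 4.8 kcal/mol.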